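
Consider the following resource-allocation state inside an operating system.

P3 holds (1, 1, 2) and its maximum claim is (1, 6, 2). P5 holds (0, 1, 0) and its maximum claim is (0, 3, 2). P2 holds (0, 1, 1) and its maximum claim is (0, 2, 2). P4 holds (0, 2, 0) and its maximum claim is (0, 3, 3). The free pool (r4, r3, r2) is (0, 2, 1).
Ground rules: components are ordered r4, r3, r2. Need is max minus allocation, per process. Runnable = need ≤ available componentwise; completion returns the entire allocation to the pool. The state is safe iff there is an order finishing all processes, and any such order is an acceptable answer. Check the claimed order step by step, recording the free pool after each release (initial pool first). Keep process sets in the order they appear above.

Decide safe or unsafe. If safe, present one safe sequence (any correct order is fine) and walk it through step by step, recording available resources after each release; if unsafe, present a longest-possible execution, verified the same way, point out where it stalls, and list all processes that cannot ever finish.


UNSAFE.
Key observation: after P2, P5 the pool peaks at (0, 4, 2), and each blocked process is short somewhere: P3 on r3; P4 on r2.
Going as far as possible: P2, P5; after that, nothing fits. Check, step by step:
  pool = (0, 2, 1)
  P2 needs (0, 1, 1) <= (0, 2, 1) -> finishes; pool += (0, 1, 1) = (0, 3, 2)
  P5 needs (0, 2, 2) <= (0, 3, 2) -> finishes; pool += (0, 1, 0) = (0, 4, 2)
  P3 cannot run: need (0, 5, 0) vs free (0, 4, 2) (insufficient r3)
  P4 cannot run: need (0, 1, 3) vs free (0, 4, 2) (insufficient r2)
Never able to finish: P3 and P4.


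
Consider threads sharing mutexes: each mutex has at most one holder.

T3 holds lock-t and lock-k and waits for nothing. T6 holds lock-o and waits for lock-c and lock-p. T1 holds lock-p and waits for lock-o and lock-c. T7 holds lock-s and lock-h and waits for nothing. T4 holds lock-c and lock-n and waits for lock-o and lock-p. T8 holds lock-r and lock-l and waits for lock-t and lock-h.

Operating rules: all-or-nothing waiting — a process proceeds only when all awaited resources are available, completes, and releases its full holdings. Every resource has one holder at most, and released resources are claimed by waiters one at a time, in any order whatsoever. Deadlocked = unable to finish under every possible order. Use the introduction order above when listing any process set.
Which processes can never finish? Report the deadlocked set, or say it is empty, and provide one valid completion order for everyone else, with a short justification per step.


Deadlocked set: T6, T1 and T4.
Key observation: the knot is the closed ring of waits T6 -> T1 -> T6; T4 is caught in further circular waits.
The rest can finish in the order T7, T3, T8.
Check, step by step:
  run T7 (it waits on nothing); releases lock-s and lock-h
  run T3 (it waits on nothing); releases lock-t and lock-k
  T8 waits on lock-t and lock-h — all released -> runs and releases lock-r and lock-l


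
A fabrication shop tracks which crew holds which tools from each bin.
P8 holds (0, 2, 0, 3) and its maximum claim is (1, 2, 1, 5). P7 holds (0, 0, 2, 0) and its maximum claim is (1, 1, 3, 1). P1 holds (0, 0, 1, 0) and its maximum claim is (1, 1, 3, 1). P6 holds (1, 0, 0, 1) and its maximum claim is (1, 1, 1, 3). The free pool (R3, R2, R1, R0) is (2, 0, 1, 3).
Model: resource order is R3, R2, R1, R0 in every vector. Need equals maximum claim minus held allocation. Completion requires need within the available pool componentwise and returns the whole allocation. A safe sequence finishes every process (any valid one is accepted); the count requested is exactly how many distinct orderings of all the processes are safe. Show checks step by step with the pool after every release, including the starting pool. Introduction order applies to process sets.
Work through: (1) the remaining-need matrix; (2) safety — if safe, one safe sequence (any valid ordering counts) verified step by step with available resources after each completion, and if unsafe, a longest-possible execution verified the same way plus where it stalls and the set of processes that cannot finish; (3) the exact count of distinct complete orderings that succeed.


(1) Need matrix, components ordered R3, R2, R1, R0:
  P8: (1, 0, 1, 2)
  P7: (1, 1, 1, 1)
  P1: (1, 1, 2, 1)
  P6: (0, 1, 1, 2)
(2) The state is SAFE; one workable sequence: P8, P7, P1, P6.
Key observation: P8 marks the first exact bind of the order: its need (1, 0, 1, 2) fits the free (2, 0, 1, 3) with zero slack on a requested resource.
Check, step by step:
  pool = (2, 0, 1, 3)
  P8 needs (1, 0, 1, 2) <= (2, 0, 1, 3) -> finishes; pool += (0, 2, 0, 3) = (2, 2, 1, 6)
  P7 needs (1, 1, 1, 1) <= (2, 2, 1, 6) -> finishes; pool += (0, 0, 2, 0) = (2, 2, 3, 6)
  P1 needs (1, 1, 2, 1) <= (2, 2, 3, 6) -> finishes; pool += (0, 0, 1, 0) = (2, 2, 4, 6)
  P6 needs (0, 1, 1, 2) <= (2, 2, 4, 6) -> finishes; pool += (1, 0, 0, 1) = (3, 2, 4, 7)
(3) The exact count: 3 of the possible complete orderings are safe sequences.


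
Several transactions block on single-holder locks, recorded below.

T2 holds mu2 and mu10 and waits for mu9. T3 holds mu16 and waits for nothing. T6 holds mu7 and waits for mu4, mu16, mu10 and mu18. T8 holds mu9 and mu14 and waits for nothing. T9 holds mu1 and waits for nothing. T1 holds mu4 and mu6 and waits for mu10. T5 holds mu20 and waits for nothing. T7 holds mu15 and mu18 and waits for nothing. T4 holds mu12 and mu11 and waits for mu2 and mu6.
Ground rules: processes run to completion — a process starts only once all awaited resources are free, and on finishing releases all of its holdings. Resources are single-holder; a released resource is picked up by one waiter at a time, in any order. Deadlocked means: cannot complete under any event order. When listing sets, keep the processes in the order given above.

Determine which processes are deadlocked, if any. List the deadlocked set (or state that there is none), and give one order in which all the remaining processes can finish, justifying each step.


Nothing here is deadlocked.
Key observation: the waits form no ring: some process can always run, and its releases unblock the others one by one.
The rest can finish in the order T8, T2, T9, T1, T4, T7, T5, T3, T6.
Verifying each step:
  T8: no waits; runs immediately, freeing mu9 and mu14
  T2: everything it awaited (mu9) is free; runs, freeing mu2 and mu10
  T9: no waits; runs immediately, freeing mu1
  T1: everything it awaited (mu10) is free; runs, freeing mu4 and mu6
  T4: everything it awaited (mu2 and mu6) is free; runs, freeing mu12 and mu11
  T7: no waits; runs immediately, freeing mu15 and mu18
  T5: no waits; runs immediately, freeing mu20
  T3: no waits; runs immediately, freeing mu16
  T6: everything it awaited (mu4, mu16, mu10 and mu18) is free; runs, freeing mu7


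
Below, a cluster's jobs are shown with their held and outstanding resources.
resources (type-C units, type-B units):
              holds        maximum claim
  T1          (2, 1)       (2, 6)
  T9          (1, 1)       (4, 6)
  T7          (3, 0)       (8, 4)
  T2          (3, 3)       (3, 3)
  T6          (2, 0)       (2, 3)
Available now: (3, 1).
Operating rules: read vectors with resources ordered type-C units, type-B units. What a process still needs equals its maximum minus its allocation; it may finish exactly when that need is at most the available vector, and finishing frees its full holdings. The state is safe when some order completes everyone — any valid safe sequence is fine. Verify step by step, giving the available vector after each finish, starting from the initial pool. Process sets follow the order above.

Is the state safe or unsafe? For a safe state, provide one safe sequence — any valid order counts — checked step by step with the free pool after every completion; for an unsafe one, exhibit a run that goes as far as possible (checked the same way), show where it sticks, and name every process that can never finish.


UNSAFE.
Key observation: T2, T7, T6 can finish, but then (11, 4) is all there is, and the blocked group's type-B units demands exceed it.
A maximal execution: T2, T7, T6 — then nothing else fits. Walking it through:
  pool = (3, 1)
  run T2 (needs (0, 0), free (3, 1)); after release of (3, 3) the pool is (6, 4)
  run T7 (needs (5, 4), free (6, 4)); after release of (3, 0) the pool is (9, 4)
  run T6 (needs (0, 3), free (9, 4)); after release of (2, 0) the pool is (11, 4)
  T1 still needs (0, 5) but only (11, 4) is free — short on type-B units
  T9 still needs (3, 5) but only (11, 4) is free — short on type-B units
Processes that can never finish: T1 and T9.


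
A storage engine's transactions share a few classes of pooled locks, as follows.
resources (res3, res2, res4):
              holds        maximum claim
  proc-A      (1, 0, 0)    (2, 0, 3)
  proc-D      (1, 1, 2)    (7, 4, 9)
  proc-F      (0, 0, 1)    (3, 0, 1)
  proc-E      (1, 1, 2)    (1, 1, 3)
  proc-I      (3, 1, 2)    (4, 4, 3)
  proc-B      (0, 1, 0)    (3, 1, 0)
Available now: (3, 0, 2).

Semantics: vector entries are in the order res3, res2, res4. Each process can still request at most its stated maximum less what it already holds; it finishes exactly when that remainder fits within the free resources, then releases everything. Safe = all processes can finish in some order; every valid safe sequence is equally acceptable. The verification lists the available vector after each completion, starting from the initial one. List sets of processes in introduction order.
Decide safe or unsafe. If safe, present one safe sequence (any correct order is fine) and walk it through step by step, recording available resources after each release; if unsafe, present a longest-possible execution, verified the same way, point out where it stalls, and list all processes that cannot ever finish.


UNSAFE — no complete ordering exists.
Key observation: res2 is the bottleneck — with proc-F, proc-A, proc-E, proc-B done the pool holds (5, 2, 5), short of every remaining need.
The run proc-F, proc-A, proc-E, proc-B cannot be extended any further. Check, step by step:
  pool = (3, 0, 2)
  proc-F: need (3, 0, 0) fits (3, 0, 2); releases (0, 0, 1), pool now (3, 0, 3)
  proc-A: need (1, 0, 3) fits (3, 0, 3); releases (1, 0, 0), pool now (4, 0, 3)
  proc-E: need (0, 0, 1) fits (4, 0, 3); releases (1, 1, 2), pool now (5, 1, 5)
  proc-B: need (3, 0, 0) fits (5, 1, 5); releases (0, 1, 0), pool now (5, 2, 5)
  proc-D still needs (6, 3, 7) but only (5, 2, 5) is free — short on res3, res2 and res4
  proc-I still needs (1, 3, 1) but only (5, 2, 5) is free — short on res2
Permanently blocked: proc-D and proc-I.


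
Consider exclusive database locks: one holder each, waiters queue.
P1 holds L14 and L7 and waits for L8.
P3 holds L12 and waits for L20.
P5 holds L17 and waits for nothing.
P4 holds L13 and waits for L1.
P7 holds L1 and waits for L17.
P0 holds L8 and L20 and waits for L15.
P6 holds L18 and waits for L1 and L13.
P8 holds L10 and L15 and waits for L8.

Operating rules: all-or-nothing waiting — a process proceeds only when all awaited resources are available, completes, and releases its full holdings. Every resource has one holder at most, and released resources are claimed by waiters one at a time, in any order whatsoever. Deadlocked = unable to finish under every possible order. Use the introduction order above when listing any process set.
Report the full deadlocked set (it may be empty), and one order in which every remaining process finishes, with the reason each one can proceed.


Deadlocked set: P1, P3, P0 and P8.
Key observation: nobody on the ring P0 -> P8 -> P0 can start until another member finishes, which never happens; P1 and P3 wait into the deadlock from upstream.
One completion order for the rest: P5, P7, P4, P6.
Walking it through:
  P5: no waits; runs immediately, freeing L17
  P7: everything it awaited (L17) is free; runs, freeing L1
  P4: everything it awaited (L1) is free; runs, freeing L13
  P6: everything it awaited (L1 and L13) is free; runs, freeing L18


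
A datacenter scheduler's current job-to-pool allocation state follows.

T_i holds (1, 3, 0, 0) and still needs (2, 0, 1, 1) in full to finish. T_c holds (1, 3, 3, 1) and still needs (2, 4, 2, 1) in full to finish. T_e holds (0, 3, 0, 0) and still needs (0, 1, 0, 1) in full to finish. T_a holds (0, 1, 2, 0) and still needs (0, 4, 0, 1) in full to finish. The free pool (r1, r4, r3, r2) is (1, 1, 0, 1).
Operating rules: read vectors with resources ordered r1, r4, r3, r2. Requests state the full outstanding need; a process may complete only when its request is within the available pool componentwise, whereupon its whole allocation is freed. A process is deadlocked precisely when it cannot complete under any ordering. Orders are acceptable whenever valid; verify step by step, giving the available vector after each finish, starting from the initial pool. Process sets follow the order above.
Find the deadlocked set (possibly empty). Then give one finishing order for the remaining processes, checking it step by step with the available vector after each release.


Deadlocked: T_i and T_c.
Key observation: no order helps: past T_e, T_a, the free pool tops out at (1, 5, 2, 1), below what each blocked process needs in r1.
The rest can finish in the order T_e, T_a. Walking it through:
  pool = (1, 1, 0, 1)
  T_e needs (0, 1, 0, 1) <= (1, 1, 0, 1) -> finishes; pool += (0, 3, 0, 0) = (1, 4, 0, 1)
  T_a needs (0, 4, 0, 1) <= (1, 4, 0, 1) -> finishes; pool += (0, 1, 2, 0) = (1, 5, 2, 1)
The blocked processes can never fit:
  blocked: T_i wants (2, 0, 1, 1), pool (1, 5, 2, 1) — not enough r1
  blocked: T_c wants (2, 4, 2, 1), pool (1, 5, 2, 1) — not enough r1


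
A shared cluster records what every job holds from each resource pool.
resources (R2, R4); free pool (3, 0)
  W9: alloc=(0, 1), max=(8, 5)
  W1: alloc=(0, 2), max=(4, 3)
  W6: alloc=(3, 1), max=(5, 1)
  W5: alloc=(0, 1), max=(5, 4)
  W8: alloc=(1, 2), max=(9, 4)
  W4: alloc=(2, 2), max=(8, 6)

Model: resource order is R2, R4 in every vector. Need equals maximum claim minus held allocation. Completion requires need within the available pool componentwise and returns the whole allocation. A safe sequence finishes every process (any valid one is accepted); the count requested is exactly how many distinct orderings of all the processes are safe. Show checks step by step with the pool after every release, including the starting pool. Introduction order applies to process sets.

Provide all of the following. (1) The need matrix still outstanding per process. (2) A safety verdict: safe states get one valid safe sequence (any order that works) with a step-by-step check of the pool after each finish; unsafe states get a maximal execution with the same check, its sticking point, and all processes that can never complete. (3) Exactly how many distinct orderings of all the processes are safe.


(1) Remaining need (order R2, R4):
  W9: (8, 4)
  W1: (4, 1)
  W6: (2, 0)
  W5: (5, 3)
  W8: (8, 2)
  W4: (6, 4)
(2) SAFE, for example via the order W6, W1, W5, W4, W9, W8.
Key observation: reading the order forward, W1 is the first process whose need (4, 1) meets the free pool (6, 1) exactly on a resource it requests.
Step-by-step check:
  pool = (3, 0)
  W6: need (2, 0) fits (3, 0); releases (3, 1), pool now (6, 1)
  W1: need (4, 1) fits (6, 1); releases (0, 2), pool now (6, 3)
  W5: need (5, 3) fits (6, 3); releases (0, 1), pool now (6, 4)
  W4: need (6, 4) fits (6, 4); releases (2, 2), pool now (8, 6)
  W9: need (8, 4) fits (8, 6); releases (0, 1), pool now (8, 7)
  W8: need (8, 2) fits (8, 7); releases (1, 2), pool now (9, 9)
(3) The exact count: 2 of the possible complete orderings are safe sequences.


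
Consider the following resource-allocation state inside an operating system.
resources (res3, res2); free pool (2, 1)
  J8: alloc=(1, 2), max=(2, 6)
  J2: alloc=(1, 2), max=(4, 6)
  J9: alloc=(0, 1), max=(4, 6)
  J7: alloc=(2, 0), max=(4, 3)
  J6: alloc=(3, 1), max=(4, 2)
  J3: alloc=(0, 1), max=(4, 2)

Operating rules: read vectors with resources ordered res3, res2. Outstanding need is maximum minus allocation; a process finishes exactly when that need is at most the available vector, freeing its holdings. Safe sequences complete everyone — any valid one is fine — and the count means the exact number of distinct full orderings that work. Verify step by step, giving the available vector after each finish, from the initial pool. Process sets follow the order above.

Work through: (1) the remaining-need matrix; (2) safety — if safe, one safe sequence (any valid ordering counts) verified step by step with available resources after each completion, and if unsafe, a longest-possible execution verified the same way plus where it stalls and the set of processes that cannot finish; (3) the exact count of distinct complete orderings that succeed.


(1) Remaining need (order res3, res2):
  J8: (1, 4)
  J2: (3, 4)
  J9: (4, 5)
  J7: (2, 3)
  J6: (1, 1)
  J3: (4, 1)
(2) UNSAFE — no complete ordering exists.
Key observation: J6, J3, J7 can finish, but then (7, 3) is all there is, and the blocked group's res2 demands exceed it.
Going as far as possible: J6, J3, J7; after that, nothing fits. Verifying each step:
  pool = (2, 1)
  J6: need (1, 1) fits (2, 1); releases (3, 1), pool now (5, 2)
  J3: need (4, 1) fits (5, 2); releases (0, 1), pool now (5, 3)
  J7: need (2, 3) fits (5, 3); releases (2, 0), pool now (7, 3)
  blocked: J8 wants (1, 4), pool (7, 3) — not enough res2
  blocked: J2 wants (3, 4), pool (7, 3) — not enough res2
  blocked: J9 wants (4, 5), pool (7, 3) — not enough res2
Never able to finish: J8, J2 and J9.
(3) Exactly 0 of the possible complete orderings are safe sequences.


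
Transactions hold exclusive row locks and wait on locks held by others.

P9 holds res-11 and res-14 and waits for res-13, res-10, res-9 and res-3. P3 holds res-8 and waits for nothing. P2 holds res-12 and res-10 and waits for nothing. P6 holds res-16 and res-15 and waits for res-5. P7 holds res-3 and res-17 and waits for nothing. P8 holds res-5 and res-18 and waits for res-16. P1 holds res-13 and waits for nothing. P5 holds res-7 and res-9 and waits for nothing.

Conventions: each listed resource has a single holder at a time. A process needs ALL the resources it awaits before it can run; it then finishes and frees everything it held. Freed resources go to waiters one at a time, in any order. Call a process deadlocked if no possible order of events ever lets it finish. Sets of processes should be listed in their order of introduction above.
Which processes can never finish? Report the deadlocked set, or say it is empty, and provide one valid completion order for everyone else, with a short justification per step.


The deadlocked set is P6 and P8.
Key observation: along P6 -> P8 -> P6, each member waits on what the next one holds — a deadlock; no other process is dragged down with it.
The rest can finish in the order P2, P5, P3, P7, P1, P9.
Verifying each step:
  P2: no waits; runs immediately, freeing res-12 and res-10
  P5: no waits; runs immediately, freeing res-7 and res-9
  P3: no waits; runs immediately, freeing res-8
  P7: no waits; runs immediately, freeing res-3 and res-17
  P1: no waits; runs immediately, freeing res-13
  P9: everything it awaited (res-13, res-10, res-9 and res-3) is free; runs, freeing res-11 and res-14


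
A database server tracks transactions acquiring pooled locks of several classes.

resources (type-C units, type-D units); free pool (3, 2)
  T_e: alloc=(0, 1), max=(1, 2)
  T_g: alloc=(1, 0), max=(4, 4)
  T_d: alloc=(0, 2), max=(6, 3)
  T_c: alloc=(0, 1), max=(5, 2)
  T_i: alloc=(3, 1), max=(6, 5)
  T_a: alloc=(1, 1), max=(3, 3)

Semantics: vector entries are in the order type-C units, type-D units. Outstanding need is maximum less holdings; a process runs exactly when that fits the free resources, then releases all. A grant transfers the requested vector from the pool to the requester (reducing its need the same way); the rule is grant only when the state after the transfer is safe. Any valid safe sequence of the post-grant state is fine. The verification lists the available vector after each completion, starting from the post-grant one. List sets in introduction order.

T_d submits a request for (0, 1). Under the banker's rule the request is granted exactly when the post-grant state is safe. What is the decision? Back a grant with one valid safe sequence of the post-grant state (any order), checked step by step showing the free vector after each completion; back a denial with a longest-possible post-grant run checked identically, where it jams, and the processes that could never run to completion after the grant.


DENY. Granting would leave the state unsafe.
Key observation: after T_e, T_a the pool peaks at (4, 3), and each blocked process is short somewhere: T_g on type-D units; T_d on type-C units; T_c on type-C units; T_i on type-D units.
Pretend the grant happened; the run T_e, T_a goes as far as possible. Verifying each step:
  pool = (3, 1)
  T_e: need (1, 1) fits (3, 1); releases (0, 1), pool now (3, 2)
  T_a: need (2, 2) fits (3, 2); releases (1, 1), pool now (4, 3)
  T_g cannot run: need (3, 4) vs free (4, 3) (insufficient type-D units)
  T_d cannot run: need (6, 0) vs free (4, 3) (insufficient type-C units)
  T_c cannot run: need (5, 1) vs free (4, 3) (insufficient type-C units)
  T_i cannot run: need (3, 4) vs free (4, 3) (insufficient type-D units)
Post-grant, the permanently blocked set is T_g, T_d, T_c and T_i.


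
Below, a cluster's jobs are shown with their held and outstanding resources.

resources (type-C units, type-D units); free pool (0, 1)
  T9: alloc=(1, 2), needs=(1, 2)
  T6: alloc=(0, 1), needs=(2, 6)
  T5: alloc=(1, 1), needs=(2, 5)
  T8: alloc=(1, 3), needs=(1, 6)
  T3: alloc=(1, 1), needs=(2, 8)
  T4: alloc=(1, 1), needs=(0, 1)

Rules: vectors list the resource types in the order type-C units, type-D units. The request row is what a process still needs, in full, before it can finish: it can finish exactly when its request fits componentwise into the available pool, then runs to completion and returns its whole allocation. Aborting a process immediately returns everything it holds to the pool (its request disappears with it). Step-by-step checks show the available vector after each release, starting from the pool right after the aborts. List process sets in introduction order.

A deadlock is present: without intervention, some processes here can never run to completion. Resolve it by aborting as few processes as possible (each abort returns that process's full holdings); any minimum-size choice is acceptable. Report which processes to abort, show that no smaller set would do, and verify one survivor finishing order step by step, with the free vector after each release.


The answer: abort T8.
Key observation: T6 could never have finished before the abort; with (1, 3) returned by T8, it fits at step 2.
Minimality: the empty abort set fails — the state is deadlocked as it stands.
Survivors finish in the order: T9, T6, T4, T5, T3. Check, step by step (pool after the aborts first):
  pool = (1, 4)
  run T9 (needs (1, 2), free (1, 4)); after release of (1, 2) the pool is (2, 6)
  run T6 (needs (2, 6), free (2, 6)); after release of (0, 1) the pool is (2, 7)
  run T4 (needs (0, 1), free (2, 7)); after release of (1, 1) the pool is (3, 8)
  run T5 (needs (2, 5), free (3, 8)); after release of (1, 1) the pool is (4, 9)
  run T3 (needs (2, 8), free (4, 9)); after release of (1, 1) the pool is (5, 10)


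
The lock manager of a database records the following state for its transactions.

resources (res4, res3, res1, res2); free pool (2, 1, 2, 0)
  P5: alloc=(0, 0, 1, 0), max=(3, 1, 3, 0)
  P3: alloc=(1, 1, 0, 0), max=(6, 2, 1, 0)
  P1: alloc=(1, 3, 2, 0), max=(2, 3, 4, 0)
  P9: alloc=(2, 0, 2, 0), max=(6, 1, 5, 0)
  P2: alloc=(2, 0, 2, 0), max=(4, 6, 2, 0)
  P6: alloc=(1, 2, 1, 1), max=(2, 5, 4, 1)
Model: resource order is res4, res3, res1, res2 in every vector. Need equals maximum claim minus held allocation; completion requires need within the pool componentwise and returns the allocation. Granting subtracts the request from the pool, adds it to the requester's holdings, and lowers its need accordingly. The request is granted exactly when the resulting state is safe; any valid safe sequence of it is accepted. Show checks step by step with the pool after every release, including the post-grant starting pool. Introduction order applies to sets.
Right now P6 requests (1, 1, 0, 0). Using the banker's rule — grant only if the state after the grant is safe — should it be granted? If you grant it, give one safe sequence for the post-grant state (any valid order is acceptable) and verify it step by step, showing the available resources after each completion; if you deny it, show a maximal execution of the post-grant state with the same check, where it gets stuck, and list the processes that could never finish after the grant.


GRANT: granting preserves safety; a valid post-grant sequence is P1, P6, P2, P9, P3, P5.
Key observation: after the grant the pool drops to (1, 0, 2, 0), which still lets P1 finish first and unwind the rest.
Verifying the post-grant state step by step:
  pool = (1, 0, 2, 0)
  P1: need (1, 0, 2, 0) fits (1, 0, 2, 0); releases (1, 3, 2, 0), pool now (2, 3, 4, 0)
  P6: need (0, 2, 3, 0) fits (2, 3, 4, 0); releases (2, 3, 1, 1), pool now (4, 6, 5, 1)
  P2: need (2, 6, 0, 0) fits (4, 6, 5, 1); releases (2, 0, 2, 0), pool now (6, 6, 7, 1)
  P9: need (4, 1, 3, 0) fits (6, 6, 7, 1); releases (2, 0, 2, 0), pool now (8, 6, 9, 1)
  P3: need (5, 1, 1, 0) fits (8, 6, 9, 1); releases (1, 1, 0, 0), pool now (9, 7, 9, 1)
  P5: need (3, 1, 2, 0) fits (9, 7, 9, 1); releases (0, 0, 1, 0), pool now (9, 7, 10, 1)


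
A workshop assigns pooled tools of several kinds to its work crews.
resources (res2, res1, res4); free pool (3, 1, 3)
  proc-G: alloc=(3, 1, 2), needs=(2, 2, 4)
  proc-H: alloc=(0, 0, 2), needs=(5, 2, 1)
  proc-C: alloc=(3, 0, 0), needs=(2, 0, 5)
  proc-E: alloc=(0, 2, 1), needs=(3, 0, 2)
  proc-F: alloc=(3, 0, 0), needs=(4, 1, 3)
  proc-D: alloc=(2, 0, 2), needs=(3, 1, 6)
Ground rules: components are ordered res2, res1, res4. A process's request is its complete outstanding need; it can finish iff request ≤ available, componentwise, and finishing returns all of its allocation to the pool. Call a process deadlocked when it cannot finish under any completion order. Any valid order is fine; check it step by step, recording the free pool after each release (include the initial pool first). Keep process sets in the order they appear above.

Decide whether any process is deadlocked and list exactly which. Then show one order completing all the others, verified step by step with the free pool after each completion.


The deadlocked set is empty.
Key observation: there is always a runnable process — proc-E first — so the state unwinds completely.
The rest can finish in the order proc-E, proc-G, proc-D, proc-C, proc-F, proc-H. Walking it through:
  pool = (3, 1, 3)
  proc-E needs (3, 0, 2) <= (3, 1, 3) -> finishes; pool += (0, 2, 1) = (3, 3, 4)
  proc-G needs (2, 2, 4) <= (3, 3, 4) -> finishes; pool += (3, 1, 2) = (6, 4, 6)
  proc-D needs (3, 1, 6) <= (6, 4, 6) -> finishes; pool += (2, 0, 2) = (8, 4, 8)
  proc-C needs (2, 0, 5) <= (8, 4, 8) -> finishes; pool += (3, 0, 0) = (11, 4, 8)
  proc-F needs (4, 1, 3) <= (11, 4, 8) -> finishes; pool += (3, 0, 0) = (14, 4, 8)
  proc-H needs (5, 2, 1) <= (14, 4, 8) -> finishes; pool += (0, 0, 2) = (14, 4, 10)


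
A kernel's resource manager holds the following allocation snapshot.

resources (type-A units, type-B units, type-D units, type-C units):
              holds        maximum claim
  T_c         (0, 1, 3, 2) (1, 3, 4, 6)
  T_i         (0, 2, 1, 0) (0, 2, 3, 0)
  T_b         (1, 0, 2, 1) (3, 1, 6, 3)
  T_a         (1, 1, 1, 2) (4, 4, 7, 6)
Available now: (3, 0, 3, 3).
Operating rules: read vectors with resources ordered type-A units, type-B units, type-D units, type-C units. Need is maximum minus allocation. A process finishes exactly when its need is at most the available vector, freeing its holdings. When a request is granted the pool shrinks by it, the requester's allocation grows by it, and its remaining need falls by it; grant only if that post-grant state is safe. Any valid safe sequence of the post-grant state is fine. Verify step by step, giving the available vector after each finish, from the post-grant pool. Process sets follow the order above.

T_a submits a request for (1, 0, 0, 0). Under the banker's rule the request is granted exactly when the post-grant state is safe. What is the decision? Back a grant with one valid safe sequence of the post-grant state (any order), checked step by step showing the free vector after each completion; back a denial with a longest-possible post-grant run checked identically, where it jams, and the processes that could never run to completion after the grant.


GRANT — the state after the grant stays safe, e.g. via T_i, T_b, T_c, T_a.
Key observation: post-grant, (2, 0, 3, 3) remains, and an order beginning with T_i completes everyone.
Step-by-step check of the post-grant state:
  pool = (2, 0, 3, 3)
  T_i: need (0, 0, 2, 0) fits (2, 0, 3, 3); releases (0, 2, 1, 0), pool now (2, 2, 4, 3)
  T_b: need (2, 1, 4, 2) fits (2, 2, 4, 3); releases (1, 0, 2, 1), pool now (3, 2, 6, 4)
  T_c: need (1, 2, 1, 4) fits (3, 2, 6, 4); releases (0, 1, 3, 2), pool now (3, 3, 9, 6)
  T_a: need (2, 3, 6, 4) fits (3, 3, 9, 6); releases (2, 1, 1, 2), pool now (5, 4, 10, 8)


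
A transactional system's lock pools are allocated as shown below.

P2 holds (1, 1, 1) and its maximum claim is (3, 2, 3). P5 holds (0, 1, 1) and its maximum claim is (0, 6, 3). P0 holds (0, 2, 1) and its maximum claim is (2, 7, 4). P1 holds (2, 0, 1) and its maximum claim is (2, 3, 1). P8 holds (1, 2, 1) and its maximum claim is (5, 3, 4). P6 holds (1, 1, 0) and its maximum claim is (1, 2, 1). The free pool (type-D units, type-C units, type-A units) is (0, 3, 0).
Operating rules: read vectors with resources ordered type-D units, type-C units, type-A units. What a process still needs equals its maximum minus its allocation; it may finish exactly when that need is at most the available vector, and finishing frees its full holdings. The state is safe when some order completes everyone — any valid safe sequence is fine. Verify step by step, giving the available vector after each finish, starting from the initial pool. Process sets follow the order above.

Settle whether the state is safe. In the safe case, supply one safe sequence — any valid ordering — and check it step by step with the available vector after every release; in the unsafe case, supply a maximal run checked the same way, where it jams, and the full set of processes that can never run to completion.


UNSAFE — no complete ordering exists.
Key observation: no order helps: past P1, P6, the free pool tops out at (3, 4, 1), below what each blocked process needs in type-A units.
Going as far as possible: P1, P6; after that, nothing fits. Step-by-step check:
  pool = (0, 3, 0)
  P1 needs (0, 3, 0) <= (0, 3, 0) -> finishes; pool += (2, 0, 1) = (2, 3, 1)
  P6 needs (0, 1, 1) <= (2, 3, 1) -> finishes; pool += (1, 1, 0) = (3, 4, 1)
  P2 still needs (2, 1, 2) but only (3, 4, 1) is free — short on type-A units
  P5 still needs (0, 5, 2) but only (3, 4, 1) is free — short on type-C units and type-A units
  P0 still needs (2, 5, 3) but only (3, 4, 1) is free — short on type-C units and type-A units
  P8 still needs (4, 1, 3) but only (3, 4, 1) is free — short on type-D units and type-A units
Never able to finish: P2, P5, P0 and P8.


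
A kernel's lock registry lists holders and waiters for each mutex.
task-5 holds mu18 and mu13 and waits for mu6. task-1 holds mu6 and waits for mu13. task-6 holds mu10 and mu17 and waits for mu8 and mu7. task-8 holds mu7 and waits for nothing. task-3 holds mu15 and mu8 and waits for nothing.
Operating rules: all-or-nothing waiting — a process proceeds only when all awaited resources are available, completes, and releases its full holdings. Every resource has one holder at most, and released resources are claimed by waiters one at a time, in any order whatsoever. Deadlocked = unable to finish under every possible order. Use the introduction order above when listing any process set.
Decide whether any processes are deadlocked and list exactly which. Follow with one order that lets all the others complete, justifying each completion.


The deadlocked set is task-5 and task-1.
Key observation: along task-5 -> task-1 -> task-5, each member waits on what the next one holds — a deadlock; no other process is dragged down with it.
A valid finishing order for the others: task-8, task-3, task-6.
Walking it through:
  task-8 waits on nothing -> runs at once and releases mu7
  task-3 waits on nothing -> runs at once and releases mu15 and mu8
  task-6 waits on mu8 and mu7 — all released -> runs and releases mu10 and mu17


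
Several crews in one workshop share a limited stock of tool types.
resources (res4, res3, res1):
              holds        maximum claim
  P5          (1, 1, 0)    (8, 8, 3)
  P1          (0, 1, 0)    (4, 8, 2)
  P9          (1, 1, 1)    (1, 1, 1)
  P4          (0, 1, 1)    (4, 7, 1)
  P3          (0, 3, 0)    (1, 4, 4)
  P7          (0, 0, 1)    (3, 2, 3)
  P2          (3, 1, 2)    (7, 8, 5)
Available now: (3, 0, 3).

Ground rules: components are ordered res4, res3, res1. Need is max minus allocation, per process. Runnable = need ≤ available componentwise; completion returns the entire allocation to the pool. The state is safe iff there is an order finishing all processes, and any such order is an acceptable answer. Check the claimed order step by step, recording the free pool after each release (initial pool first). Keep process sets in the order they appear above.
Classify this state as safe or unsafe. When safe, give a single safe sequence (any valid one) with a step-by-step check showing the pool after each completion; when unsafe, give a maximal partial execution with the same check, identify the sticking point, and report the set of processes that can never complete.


UNSAFE.
Key observation: P9, P3, P7 can finish, but then (4, 4, 5) is all there is, and the blocked group's res3 demands exceed it.
The run P9, P3, P7 cannot be extended any further. Check, step by step:
  pool = (3, 0, 3)
  P9: need (0, 0, 0) fits (3, 0, 3); releases (1, 1, 1), pool now (4, 1, 4)
  P3: need (1, 1, 4) fits (4, 1, 4); releases (0, 3, 0), pool now (4, 4, 4)
  P7: need (3, 2, 2) fits (4, 4, 4); releases (0, 0, 1), pool now (4, 4, 5)
  blocked: P5 wants (7, 7, 3), pool (4, 4, 5) — not enough res4 and res3
  blocked: P1 wants (4, 7, 2), pool (4, 4, 5) — not enough res3
  blocked: P4 wants (4, 6, 0), pool (4, 4, 5) — not enough res3
  blocked: P2 wants (4, 7, 3), pool (4, 4, 5) — not enough res3
Processes that can never finish: P5, P1, P4 and P2.


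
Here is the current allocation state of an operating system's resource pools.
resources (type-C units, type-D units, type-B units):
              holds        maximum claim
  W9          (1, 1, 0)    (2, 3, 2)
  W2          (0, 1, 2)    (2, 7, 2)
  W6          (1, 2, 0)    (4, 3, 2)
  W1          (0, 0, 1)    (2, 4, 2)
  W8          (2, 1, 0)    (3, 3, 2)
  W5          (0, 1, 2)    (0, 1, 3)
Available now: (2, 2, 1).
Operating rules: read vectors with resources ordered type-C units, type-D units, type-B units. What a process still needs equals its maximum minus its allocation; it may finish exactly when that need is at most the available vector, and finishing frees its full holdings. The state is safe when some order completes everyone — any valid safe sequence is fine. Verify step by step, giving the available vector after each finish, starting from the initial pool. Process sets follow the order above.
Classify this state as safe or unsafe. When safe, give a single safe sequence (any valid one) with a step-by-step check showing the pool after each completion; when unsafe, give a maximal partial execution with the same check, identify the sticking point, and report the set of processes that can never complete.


SAFE. One safe sequence: W5, W9, W1, W6, W2, W8.
Key observation: W5 marks the first exact bind of the order: its need (0, 0, 1) fits the free (2, 2, 1) with zero slack on a requested resource.
Walking it through:
  pool = (2, 2, 1)
  W5 needs (0, 0, 1) <= (2, 2, 1) -> finishes; pool += (0, 1, 2) = (2, 3, 3)
  W9 needs (1, 2, 2) <= (2, 3, 3) -> finishes; pool += (1, 1, 0) = (3, 4, 3)
  W1 needs (2, 4, 1) <= (3, 4, 3) -> finishes; pool += (0, 0, 1) = (3, 4, 4)
  W6 needs (3, 1, 2) <= (3, 4, 4) -> finishes; pool += (1, 2, 0) = (4, 6, 4)
  W2 needs (2, 6, 0) <= (4, 6, 4) -> finishes; pool += (0, 1, 2) = (4, 7, 6)
  W8 needs (1, 2, 2) <= (4, 7, 6) -> finishes; pool += (2, 1, 0) = (6, 8, 6)


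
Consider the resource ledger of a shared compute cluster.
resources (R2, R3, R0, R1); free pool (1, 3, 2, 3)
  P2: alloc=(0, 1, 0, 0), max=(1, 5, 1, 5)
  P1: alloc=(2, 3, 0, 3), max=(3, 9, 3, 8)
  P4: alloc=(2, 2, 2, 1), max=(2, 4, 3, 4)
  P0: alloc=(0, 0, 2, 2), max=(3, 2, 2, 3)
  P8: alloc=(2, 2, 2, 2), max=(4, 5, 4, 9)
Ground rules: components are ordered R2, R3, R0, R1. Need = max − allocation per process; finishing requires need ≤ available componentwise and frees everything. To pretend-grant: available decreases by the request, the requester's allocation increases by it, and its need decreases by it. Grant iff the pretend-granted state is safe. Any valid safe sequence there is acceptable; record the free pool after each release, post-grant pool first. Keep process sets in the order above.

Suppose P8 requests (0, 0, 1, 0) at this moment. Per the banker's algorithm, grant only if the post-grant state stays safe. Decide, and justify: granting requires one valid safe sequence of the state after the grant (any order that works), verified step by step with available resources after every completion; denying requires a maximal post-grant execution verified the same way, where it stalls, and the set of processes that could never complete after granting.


GRANT. The post-grant state is safe; one safe sequence: P4, P0, P2, P1, P8.
Key observation: the grant leaves (1, 3, 1, 3) free — enough for P4, whose release restarts the cascade.
Step-by-step check of the post-grant state:
  pool = (1, 3, 1, 3)
  P4 needs (0, 2, 1, 3) <= (1, 3, 1, 3) -> finishes; pool += (2, 2, 2, 1) = (3, 5, 3, 4)
  P0 needs (3, 2, 0, 1) <= (3, 5, 3, 4) -> finishes; pool += (0, 0, 2, 2) = (3, 5, 5, 6)
  P2 needs (1, 4, 1, 5) <= (3, 5, 5, 6) -> finishes; pool += (0, 1, 0, 0) = (3, 6, 5, 6)
  P1 needs (1, 6, 3, 5) <= (3, 6, 5, 6) -> finishes; pool += (2, 3, 0, 3) = (5, 9, 5, 9)
  P8 needs (2, 3, 1, 7) <= (5, 9, 5, 9) -> finishes; pool += (2, 2, 3, 2) = (7, 11, 8, 11)


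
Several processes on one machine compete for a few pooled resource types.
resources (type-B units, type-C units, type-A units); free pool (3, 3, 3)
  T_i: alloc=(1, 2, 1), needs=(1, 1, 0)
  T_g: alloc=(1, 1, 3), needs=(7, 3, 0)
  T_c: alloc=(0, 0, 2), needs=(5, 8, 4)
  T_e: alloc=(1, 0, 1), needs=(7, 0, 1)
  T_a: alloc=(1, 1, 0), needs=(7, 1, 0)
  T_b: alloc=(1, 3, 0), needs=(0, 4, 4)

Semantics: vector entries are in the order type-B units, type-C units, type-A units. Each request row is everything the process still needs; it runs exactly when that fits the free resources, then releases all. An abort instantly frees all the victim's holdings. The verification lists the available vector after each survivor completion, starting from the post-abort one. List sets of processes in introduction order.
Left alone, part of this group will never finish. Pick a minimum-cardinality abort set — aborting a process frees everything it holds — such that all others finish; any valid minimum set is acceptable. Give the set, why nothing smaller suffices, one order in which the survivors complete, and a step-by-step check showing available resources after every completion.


The answer: abort T_e and T_a.
Key observation: the returned (2, 1, 1) from T_e and T_a is what brings T_g — unrunnable before, under any order — into play at step 4.
Minimality, checking each single-abort alternative: T_i alone leaves T_g blocked (short on type-B units); T_g alone leaves T_e blocked (short on type-B units); T_c alone leaves T_g blocked (short on type-B units); T_e alone leaves T_g blocked (short on type-B units); T_a alone leaves T_g blocked (short on type-B units); T_b alone leaves T_g blocked (short on type-B units).
The survivors complete as T_i, T_b, T_c, T_g. Walking it through (starting from the post-abort pool):
  pool = (5, 4, 4)
  run T_i (needs (1, 1, 0), free (5, 4, 4)); after release of (1, 2, 1) the pool is (6, 6, 5)
  run T_b (needs (0, 4, 4), free (6, 6, 5)); after release of (1, 3, 0) the pool is (7, 9, 5)
  run T_c (needs (5, 8, 4), free (7, 9, 5)); after release of (0, 0, 2) the pool is (7, 9, 7)
  run T_g (needs (7, 3, 0), free (7, 9, 7)); after release of (1, 1, 3) the pool is (8, 10, 10)
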